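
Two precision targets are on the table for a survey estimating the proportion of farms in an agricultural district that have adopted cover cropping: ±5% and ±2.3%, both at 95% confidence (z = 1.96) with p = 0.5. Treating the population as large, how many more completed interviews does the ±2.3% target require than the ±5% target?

At ±5%: n = 1.96² × 0.2500 / 0.050² ≈ 384.16 → 385.
At ±2.3%: n = 1.96² × 0.2500 / 0.023² ≈ 1815.50 → 1816.
Additional respondents: 1816 − 385 = 1431.

1431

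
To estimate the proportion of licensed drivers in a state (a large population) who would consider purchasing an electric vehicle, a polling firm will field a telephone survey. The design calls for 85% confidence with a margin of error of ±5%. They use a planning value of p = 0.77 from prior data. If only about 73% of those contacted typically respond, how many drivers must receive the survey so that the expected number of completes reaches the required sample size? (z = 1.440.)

202

Completed interviews needed: n₀ = 1.440² × 0.1771 / 0.050² ≈ 146.89 → 147.
At a 73% response rate, contacts needed = 147 / 0.73 ≈ 201.37 → 202.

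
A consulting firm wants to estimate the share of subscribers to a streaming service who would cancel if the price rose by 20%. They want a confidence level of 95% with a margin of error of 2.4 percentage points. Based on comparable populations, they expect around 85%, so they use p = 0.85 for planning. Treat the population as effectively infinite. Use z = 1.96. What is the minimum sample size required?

851

With p = 0.85, p(1−p) = 0.1275.
n = z²·p(1−p)/E² = 1.96² × 0.1275 / 0.024² = 3.8416 × 0.1275 / 0.000576 ≈ 850.35.
Rounding up gives n = 851.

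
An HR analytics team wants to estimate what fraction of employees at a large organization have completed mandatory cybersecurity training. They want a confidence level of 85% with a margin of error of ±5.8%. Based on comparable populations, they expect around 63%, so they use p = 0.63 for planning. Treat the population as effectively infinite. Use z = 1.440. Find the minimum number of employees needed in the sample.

With p = 0.63, p(1−p) = 0.2331.
n = z²·p(1−p)/E² = 1.440² × 0.2331 / 0.058² = 2.0736 × 0.2331 / 0.003364 ≈ 143.68.
Rounding up gives n = 144.

144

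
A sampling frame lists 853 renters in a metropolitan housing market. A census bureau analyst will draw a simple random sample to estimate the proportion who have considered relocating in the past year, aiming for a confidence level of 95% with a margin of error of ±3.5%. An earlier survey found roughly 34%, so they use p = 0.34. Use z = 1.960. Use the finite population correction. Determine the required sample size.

386

Unadjusted: n₀ = 1.960² × 0.34 × 0.66 / 0.035² ≈ 703.72, so n₀ = 704.
Finite population correction with N = 853: n = n₀ / (1 + (n₀−1)/N) = 704 / (1 + 703/853) = 704 / 1.8242 ≈ 385.93.
Rounding up, n = 386.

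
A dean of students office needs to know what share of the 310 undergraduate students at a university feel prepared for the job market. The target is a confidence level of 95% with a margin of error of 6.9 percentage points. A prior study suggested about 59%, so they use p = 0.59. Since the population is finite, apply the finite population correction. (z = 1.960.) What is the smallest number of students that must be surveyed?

Unadjusted: n₀ = 1.960² × 0.59 × 0.41 / 0.069² ≈ 195.19, so n₀ = 196.
Finite population correction with N = 310: n = n₀ / (1 + (n₀−1)/N) = 196 / (1 + 195/310) = 196 / 1.6290 ≈ 120.32.
Rounding up, n = 121.

121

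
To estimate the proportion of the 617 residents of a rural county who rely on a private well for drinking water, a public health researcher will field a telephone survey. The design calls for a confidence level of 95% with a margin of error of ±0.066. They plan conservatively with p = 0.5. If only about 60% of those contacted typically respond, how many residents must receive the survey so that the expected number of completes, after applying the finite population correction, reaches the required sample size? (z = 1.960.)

Completed interviews needed (unadjusted): n₀ = 1.960² × 0.2500 / 0.066² ≈ 220.48 → 221.
FPC for N = 617: n = 221 / (1 + 220/617) = 221 / 1.3566 ≈ 162.91 → 163.
At a 60% response rate, contacts needed = 163 / 0.60 ≈ 271.67 → 272.

272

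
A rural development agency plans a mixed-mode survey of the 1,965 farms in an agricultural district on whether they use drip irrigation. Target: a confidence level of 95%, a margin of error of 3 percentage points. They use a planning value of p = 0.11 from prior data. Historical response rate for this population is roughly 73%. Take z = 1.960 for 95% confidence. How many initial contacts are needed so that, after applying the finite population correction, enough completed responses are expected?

Completed interviews needed (unadjusted): n₀ = 1.960² × 0.0979 / 0.030² ≈ 417.88 → 418.
FPC for N = 1,965: n = 418 / (1 + 417/1965) = 418 / 1.2122 ≈ 344.82 → 345.
At a 73% response rate, contacts needed = 345 / 0.73 ≈ 472.60 → 473.

473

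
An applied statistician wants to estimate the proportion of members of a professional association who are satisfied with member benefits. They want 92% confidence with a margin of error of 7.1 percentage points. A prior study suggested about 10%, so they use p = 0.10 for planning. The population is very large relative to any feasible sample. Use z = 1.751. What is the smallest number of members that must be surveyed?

55

With p = 0.10, p(1−p) = 0.0900.
n = z²·p(1−p)/E² = 1.751² × 0.0900 / 0.071² = 3.0660 × 0.0900 / 0.005041 ≈ 54.74.
Rounding up gives n = 55.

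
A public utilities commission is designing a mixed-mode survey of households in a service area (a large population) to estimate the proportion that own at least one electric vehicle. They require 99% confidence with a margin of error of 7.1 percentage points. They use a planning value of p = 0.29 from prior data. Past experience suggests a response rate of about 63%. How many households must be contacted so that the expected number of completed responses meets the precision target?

432

For 99% confidence, z = 2.58.
Completed interviews needed: n₀ = 2.58² × 0.2059 / 0.071² ≈ 271.88 → 272.
At a 63% response rate, contacts needed = 272 / 0.63 ≈ 431.75 → 432.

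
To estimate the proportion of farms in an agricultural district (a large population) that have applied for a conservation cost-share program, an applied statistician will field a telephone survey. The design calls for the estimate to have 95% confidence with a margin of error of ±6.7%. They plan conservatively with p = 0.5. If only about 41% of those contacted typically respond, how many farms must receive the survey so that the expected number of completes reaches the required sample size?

522

For 95% confidence, z = 1.960.
Completed interviews needed: n₀ = 1.960² × 0.2500 / 0.067² ≈ 213.95 → 214.
At a 41% response rate, contacts needed = 214 / 0.41 ≈ 521.95 → 522.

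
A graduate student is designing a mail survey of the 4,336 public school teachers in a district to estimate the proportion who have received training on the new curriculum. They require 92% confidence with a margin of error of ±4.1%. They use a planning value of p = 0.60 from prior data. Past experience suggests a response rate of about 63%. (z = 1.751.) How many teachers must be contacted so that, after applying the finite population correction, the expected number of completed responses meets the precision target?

Completed interviews needed (unadjusted): n₀ = 1.751² × 0.2400 / 0.041² ≈ 437.74 → 438.
FPC for N = 4,336: n = 438 / (1 + 437/4336) = 438 / 1.1008 ≈ 397.90 → 398.
At a 63% response rate, contacts needed = 398 / 0.63 ≈ 631.75 → 632.

632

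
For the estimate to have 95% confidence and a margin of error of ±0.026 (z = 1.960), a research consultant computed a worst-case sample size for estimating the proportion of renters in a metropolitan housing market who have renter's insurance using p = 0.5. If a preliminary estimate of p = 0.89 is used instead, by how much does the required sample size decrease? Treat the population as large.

Conservative (p = 0.5): n = 1.960² × 0.25 / 0.026² ≈ 1420.71 → 1421.
Using p = 0.89: p(1−p) = 0.0979, so n = 1.960² × 0.0979 / 0.026² ≈ 556.35 → 557.
Reduction: 1421 − 557 = 864.

864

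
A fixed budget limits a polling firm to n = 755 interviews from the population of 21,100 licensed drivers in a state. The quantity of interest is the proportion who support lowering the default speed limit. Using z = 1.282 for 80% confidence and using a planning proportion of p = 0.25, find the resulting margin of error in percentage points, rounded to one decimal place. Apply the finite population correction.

2.0

Finite-population factor: (N−n)/(N−1) = (21100−755)/(21100−1) = 0.9643.
SE(p̂) = √[p(1−p)/n · (N−n)/(N−1)] = √[0.1875/755 × 0.9643] = 0.01547.
E = z × SE = 1.282 × 0.01547 = 0.01984 ≈ 2.0 percentage points.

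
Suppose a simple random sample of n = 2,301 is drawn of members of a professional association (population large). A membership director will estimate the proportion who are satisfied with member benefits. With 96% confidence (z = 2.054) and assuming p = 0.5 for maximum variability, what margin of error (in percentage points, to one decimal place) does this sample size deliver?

SE(p̂) = √[p(1−p)/n] = √[0.2500/2301] = 0.01042.
E = z × SE = 2.054 × 0.01042 = 0.02141, or 2.1 percentage points.

2.1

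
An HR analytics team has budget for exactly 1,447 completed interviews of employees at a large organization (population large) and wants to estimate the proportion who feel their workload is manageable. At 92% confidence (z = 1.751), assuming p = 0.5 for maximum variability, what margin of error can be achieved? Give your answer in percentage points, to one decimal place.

SE(p̂) = √[p(1−p)/n] = √[0.2500/1447] = 0.01314.
E = z × SE = 1.751 × 0.01314 = 0.02302, or 2.3 percentage points.

2.3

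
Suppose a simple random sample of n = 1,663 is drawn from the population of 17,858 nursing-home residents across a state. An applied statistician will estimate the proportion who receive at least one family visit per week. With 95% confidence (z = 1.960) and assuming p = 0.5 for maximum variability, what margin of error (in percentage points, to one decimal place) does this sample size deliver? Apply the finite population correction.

2.3

Finite-population factor: (N−n)/(N−1) = (17858−1663)/(17858−1) = 0.9069.
SE(p̂) = √[p(1−p)/n · (N−n)/(N−1)] = √[0.2500/1663 × 0.9069] = 0.01168.
E = z × SE = 1.960 × 0.01168 = 0.02289 ≈ 2.3 percentage points.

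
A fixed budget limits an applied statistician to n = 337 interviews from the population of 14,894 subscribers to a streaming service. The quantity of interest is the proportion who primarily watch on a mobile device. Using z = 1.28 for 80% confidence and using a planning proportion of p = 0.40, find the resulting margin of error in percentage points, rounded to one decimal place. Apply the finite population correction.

Finite-population factor: (N−n)/(N−1) = (14894−337)/(14894−1) = 0.9774.
SE(p̂) = √[p(1−p)/n · (N−n)/(N−1)] = √[0.2400/337 × 0.9774] = 0.02638.
E = z × SE = 1.28 × 0.02638 = 0.03377 ≈ 3.4 percentage points.

3.4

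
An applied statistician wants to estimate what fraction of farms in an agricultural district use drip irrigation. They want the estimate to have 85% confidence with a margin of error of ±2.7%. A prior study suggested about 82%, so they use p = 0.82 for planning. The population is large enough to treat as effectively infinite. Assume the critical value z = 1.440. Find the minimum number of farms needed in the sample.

With p = 0.82, p(1−p) = 0.1476.
n = z²·p(1−p)/E² = 1.440² × 0.1476 / 0.027² = 2.0736 × 0.1476 / 0.000729 ≈ 419.84.
Rounding up gives n = 420.

420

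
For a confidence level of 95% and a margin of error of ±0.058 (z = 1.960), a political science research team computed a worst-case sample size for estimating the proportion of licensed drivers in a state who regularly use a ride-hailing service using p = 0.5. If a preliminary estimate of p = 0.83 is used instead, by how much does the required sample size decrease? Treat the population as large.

Conservative (p = 0.5): n = 1.960² × 0.25 / 0.058² ≈ 285.49 → 286.
Using p = 0.83: p(1−p) = 0.1411, so n = 1.960² × 0.1411 / 0.058² ≈ 161.13 → 162.
Reduction: 286 − 162 = 124.

124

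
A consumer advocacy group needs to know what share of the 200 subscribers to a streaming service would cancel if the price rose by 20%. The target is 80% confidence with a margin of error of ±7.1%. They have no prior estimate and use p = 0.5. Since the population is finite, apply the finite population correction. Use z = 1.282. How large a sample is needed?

Unadjusted: n₀ = 1.282² × 0.50 × 0.50 / 0.071² ≈ 81.51, so n₀ = 82.
Finite population correction with N = 200: n = n₀ / (1 + (n₀−1)/N) = 82 / (1 + 81/200) = 82 / 1.4050 ≈ 58.36.
Rounding up, n = 59.

59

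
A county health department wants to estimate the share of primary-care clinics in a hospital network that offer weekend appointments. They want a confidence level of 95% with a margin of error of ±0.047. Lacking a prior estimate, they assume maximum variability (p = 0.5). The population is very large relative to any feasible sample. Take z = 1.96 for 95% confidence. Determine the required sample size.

435

With p = 0.5, p(1−p) = 0.25.
n = z²·p(1−p)/E² = 1.96² × 0.2500 / 0.047² = 3.8416 × 0.2500 / 0.002209 ≈ 434.77.
Rounding up gives n = 435.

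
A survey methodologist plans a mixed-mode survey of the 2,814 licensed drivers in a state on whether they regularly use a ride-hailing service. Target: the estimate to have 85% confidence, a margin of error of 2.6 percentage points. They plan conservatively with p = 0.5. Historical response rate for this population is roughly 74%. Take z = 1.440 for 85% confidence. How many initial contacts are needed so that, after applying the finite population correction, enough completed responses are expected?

Completed interviews needed (unadjusted): n₀ = 1.440² × 0.2500 / 0.026² ≈ 766.86 → 767.
FPC for N = 2,814: n = 767 / (1 + 766/2814) = 767 / 1.2722 ≈ 602.89 → 603.
At a 74% response rate, contacts needed = 603 / 0.74 ≈ 814.86 → 815.

815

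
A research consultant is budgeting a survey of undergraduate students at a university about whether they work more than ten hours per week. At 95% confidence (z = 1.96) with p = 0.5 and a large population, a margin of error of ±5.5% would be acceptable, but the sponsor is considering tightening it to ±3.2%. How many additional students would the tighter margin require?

620

At ±5.5%: n = 1.96² × 0.2500 / 0.055² ≈ 317.49 → 318.
At ±3.2%: n = 1.96² × 0.2500 / 0.032² ≈ 937.89 → 938.
Additional respondents: 938 − 318 = 620.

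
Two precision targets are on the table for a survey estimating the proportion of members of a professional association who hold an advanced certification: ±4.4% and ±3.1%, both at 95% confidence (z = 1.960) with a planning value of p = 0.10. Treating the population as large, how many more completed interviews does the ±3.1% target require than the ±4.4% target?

At ±4.4%: n = 1.960² × 0.0900 / 0.044² ≈ 178.59 → 179.
At ±3.1%: n = 1.960² × 0.0900 / 0.031² ≈ 359.78 → 360.
Additional respondents: 360 − 179 = 181.

181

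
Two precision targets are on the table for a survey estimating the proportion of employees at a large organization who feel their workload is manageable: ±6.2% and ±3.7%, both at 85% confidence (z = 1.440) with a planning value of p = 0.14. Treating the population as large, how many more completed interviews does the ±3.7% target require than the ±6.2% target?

118

At ±6.2%: n = 1.440² × 0.1204 / 0.062² ≈ 64.95 → 65.
At ±3.7%: n = 1.440² × 0.1204 / 0.037² ≈ 182.37 → 183.
Additional respondents: 183 − 65 = 118.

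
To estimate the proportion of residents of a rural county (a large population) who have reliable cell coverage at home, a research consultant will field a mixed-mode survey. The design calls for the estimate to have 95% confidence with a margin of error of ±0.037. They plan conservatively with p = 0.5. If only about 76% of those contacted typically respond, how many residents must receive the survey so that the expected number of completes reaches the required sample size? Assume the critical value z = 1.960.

924

Completed interviews needed: n₀ = 1.960² × 0.2500 / 0.037² ≈ 701.53 → 702.
At a 76% response rate, contacts needed = 702 / 0.76 ≈ 923.68 → 924.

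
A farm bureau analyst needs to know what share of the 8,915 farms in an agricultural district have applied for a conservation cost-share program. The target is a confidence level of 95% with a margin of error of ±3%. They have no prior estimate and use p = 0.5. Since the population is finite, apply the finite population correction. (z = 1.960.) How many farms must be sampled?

954

Unadjusted: n₀ = 1.960² × 0.50 × 0.50 / 0.030² ≈ 1067.11, so n₀ = 1068.
Finite population correction with N = 8,915: n = n₀ / (1 + (n₀−1)/N) = 1068 / (1 + 1067/8915) = 1068 / 1.1197 ≈ 953.84.
Rounding up, n = 954.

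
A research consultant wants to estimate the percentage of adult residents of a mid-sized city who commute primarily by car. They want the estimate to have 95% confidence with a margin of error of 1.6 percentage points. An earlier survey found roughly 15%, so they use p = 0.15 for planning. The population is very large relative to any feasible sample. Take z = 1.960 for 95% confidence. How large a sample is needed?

With p = 0.15, p(1−p) = 0.1275.
n = z²·p(1−p)/E² = 1.960² × 0.1275 / 0.016² = 3.8416 × 0.1275 / 0.000256 ≈ 1913.30.
Rounding up gives n = 1914.

1914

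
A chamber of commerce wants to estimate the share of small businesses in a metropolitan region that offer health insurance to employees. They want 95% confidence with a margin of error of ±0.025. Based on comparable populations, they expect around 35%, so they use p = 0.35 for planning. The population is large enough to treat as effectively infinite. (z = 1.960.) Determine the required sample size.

1399

With p = 0.35, p(1−p) = 0.2275.
n = z²·p(1−p)/E² = 1.960² × 0.2275 / 0.025² = 3.8416 × 0.2275 / 0.000625 ≈ 1398.34.
Rounding up gives n = 1399.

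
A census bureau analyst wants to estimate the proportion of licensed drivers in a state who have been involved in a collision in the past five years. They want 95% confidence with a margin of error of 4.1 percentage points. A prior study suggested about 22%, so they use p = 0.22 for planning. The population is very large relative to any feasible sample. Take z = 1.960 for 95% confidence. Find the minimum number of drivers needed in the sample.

With p = 0.22, p(1−p) = 0.1716.
n = z²·p(1−p)/E² = 1.960² × 0.1716 / 0.041² = 3.8416 × 0.1716 / 0.001681 ≈ 392.16.
Rounding up gives n = 393.

393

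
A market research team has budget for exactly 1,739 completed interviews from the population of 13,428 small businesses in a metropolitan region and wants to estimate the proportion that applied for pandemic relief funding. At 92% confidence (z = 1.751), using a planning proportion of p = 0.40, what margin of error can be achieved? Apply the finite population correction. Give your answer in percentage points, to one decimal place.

1.9

Finite-population factor: (N−n)/(N−1) = (13428−1739)/(13428−1) = 0.8706.
SE(p̂) = √[p(1−p)/n · (N−n)/(N−1)] = √[0.2400/1739 × 0.8706] = 0.01096.
E = z × SE = 1.751 × 0.01096 = 0.01919 ≈ 1.9 percentage points.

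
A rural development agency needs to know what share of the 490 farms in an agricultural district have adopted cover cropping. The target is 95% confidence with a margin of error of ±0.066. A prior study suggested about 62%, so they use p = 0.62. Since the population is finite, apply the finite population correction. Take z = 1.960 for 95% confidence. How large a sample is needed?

147

Unadjusted: n₀ = 1.960² × 0.62 × 0.38 / 0.066² ≈ 207.78, so n₀ = 208.
Finite population correction with N = 490: n = n₀ / (1 + (n₀−1)/N) = 208 / (1 + 207/490) = 208 / 1.4224 ≈ 146.23.
Rounding up, n = 147.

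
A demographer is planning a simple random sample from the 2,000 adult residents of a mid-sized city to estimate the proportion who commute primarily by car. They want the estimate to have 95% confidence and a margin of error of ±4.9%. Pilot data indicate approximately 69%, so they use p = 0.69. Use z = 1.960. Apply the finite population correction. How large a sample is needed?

Unadjusted: n₀ = 1.960² × 0.69 × 0.31 / 0.049² ≈ 342.24, so n₀ = 343.
Finite population correction with N = 2,000: n = n₀ / (1 + (n₀−1)/N) = 343 / (1 + 342/2000) = 343 / 1.1710 ≈ 292.91.
Rounding up, n = 293.

293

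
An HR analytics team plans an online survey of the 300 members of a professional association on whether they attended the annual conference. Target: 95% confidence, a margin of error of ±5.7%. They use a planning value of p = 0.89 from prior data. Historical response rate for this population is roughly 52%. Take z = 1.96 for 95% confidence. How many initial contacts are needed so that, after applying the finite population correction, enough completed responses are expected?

162

Completed interviews needed (unadjusted): n₀ = 1.96² × 0.0979 / 0.057² ≈ 115.76 → 116.
FPC for N = 300: n = 116 / (1 + 115/300) = 116 / 1.3833 ≈ 83.86 → 84.
At a 52% response rate, contacts needed = 84 / 0.52 ≈ 161.54 → 162.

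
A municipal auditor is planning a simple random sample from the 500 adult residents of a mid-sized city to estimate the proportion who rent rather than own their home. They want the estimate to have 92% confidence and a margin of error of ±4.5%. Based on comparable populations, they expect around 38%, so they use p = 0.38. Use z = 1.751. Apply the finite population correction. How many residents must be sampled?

Unadjusted: n₀ = 1.751² × 0.38 × 0.62 / 0.045² ≈ 356.72, so n₀ = 357.
Finite population correction with N = 500: n = n₀ / (1 + (n₀−1)/N) = 357 / (1 + 356/500) = 357 / 1.7120 ≈ 208.53.
Rounding up, n = 209.

209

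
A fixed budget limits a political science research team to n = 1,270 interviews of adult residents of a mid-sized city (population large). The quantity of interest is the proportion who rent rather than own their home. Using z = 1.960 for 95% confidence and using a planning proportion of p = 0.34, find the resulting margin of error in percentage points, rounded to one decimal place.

2.6

SE(p̂) = √[p(1−p)/n] = √[0.2244/1270] = 0.01329.
E = z × SE = 1.960 × 0.01329 = 0.02605, or 2.6 percentage points.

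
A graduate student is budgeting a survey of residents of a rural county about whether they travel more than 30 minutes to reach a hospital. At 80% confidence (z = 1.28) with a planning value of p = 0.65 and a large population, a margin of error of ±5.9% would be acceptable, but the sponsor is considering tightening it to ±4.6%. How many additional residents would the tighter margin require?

At ±5.9%: n = 1.28² × 0.2275 / 0.059² ≈ 107.08 → 108.
At ±4.6%: n = 1.28² × 0.2275 / 0.046² ≈ 176.15 → 177.
Additional respondents: 177 − 108 = 69.

69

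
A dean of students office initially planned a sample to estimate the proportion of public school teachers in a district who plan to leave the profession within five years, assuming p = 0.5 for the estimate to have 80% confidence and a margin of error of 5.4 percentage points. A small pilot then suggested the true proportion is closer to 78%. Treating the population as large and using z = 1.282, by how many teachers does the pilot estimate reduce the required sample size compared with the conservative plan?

Conservative (p = 0.5): n = 1.282² × 0.25 / 0.054² ≈ 140.91 → 141.
Using p = 0.78: p(1−p) = 0.1716, so n = 1.282² × 0.1716 / 0.054² ≈ 96.72 → 97.
Reduction: 141 − 97 = 44.

44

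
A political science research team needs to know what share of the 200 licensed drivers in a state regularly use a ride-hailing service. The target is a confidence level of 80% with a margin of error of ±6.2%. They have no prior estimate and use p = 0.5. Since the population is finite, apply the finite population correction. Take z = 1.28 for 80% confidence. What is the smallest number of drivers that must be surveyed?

Unadjusted: n₀ = 1.28² × 0.50 × 0.50 / 0.062² ≈ 106.56, so n₀ = 107.
Finite population correction with N = 200: n = n₀ / (1 + (n₀−1)/N) = 107 / (1 + 106/200) = 107 / 1.5300 ≈ 69.93.
Rounding up, n = 70.

70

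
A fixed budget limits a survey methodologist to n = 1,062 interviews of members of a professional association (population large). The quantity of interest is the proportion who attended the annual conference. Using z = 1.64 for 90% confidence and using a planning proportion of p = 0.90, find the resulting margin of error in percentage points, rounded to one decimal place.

SE(p̂) = √[p(1−p)/n] = √[0.0900/1062] = 0.00921.
E = z × SE = 1.64 × 0.00921 = 0.01510, or 1.5 percentage points.

1.5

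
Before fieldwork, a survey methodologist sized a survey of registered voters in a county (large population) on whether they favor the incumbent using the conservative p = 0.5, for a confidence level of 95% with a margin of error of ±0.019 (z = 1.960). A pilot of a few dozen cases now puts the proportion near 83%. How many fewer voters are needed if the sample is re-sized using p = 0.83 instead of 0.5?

1159

Conservative (p = 0.5): n = 1.960² × 0.25 / 0.019² ≈ 2660.39 → 2661.
Using p = 0.83: p(1−p) = 0.1411, so n = 1.960² × 0.1411 / 0.019² ≈ 1501.52 → 1502.
Reduction: 2661 − 1502 = 1159.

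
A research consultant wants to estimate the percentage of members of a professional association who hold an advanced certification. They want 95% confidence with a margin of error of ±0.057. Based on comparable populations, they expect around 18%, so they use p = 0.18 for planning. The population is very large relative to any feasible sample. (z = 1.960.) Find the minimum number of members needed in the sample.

With p = 0.18, p(1−p) = 0.1476.
n = z²·p(1−p)/E² = 1.960² × 0.1476 / 0.057² = 3.8416 × 0.1476 / 0.003249 ≈ 174.52.
Rounding up gives n = 175.

175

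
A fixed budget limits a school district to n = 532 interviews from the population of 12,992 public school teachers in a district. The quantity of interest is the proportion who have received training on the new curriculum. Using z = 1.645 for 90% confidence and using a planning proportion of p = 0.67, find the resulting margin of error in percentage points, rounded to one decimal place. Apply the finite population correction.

3.3

Finite-population factor: (N−n)/(N−1) = (12992−532)/(12992−1) = 0.9591.
SE(p̂) = √[p(1−p)/n · (N−n)/(N−1)] = √[0.2211/532 × 0.9591] = 0.01997.
E = z × SE = 1.645 × 0.01997 = 0.03284 ≈ 3.3 percentage points.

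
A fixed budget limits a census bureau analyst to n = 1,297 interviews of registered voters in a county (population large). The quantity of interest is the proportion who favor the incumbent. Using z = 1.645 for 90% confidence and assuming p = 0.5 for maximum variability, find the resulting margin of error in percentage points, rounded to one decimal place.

2.3

SE(p̂) = √[p(1−p)/n] = √[0.2500/1297] = 0.01388.
E = z × SE = 1.645 × 0.01388 = 0.02284, or 2.3 percentage points.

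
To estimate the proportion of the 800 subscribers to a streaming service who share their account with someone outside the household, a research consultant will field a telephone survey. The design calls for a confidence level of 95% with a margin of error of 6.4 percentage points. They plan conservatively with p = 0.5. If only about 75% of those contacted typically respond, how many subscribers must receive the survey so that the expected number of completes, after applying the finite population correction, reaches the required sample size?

243

For 95% confidence, z = 1.96.
Completed interviews needed (unadjusted): n₀ = 1.96² × 0.2500 / 0.064² ≈ 234.47 → 235.
FPC for N = 800: n = 235 / (1 + 234/800) = 235 / 1.2925 ≈ 181.82 → 182.
At a 75% response rate, contacts needed = 182 / 0.75 ≈ 242.67 → 243.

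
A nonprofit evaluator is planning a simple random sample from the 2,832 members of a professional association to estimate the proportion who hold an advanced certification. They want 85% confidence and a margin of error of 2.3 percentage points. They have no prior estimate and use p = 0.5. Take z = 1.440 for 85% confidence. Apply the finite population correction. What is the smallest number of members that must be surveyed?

Unadjusted: n₀ = 1.440² × 0.50 × 0.50 / 0.023² ≈ 979.96, so n₀ = 980.
Finite population correction with N = 2,832: n = n₀ / (1 + (n₀−1)/N) = 980 / (1 + 979/2832) = 980 / 1.3457 ≈ 728.25.
Rounding up, n = 729.

729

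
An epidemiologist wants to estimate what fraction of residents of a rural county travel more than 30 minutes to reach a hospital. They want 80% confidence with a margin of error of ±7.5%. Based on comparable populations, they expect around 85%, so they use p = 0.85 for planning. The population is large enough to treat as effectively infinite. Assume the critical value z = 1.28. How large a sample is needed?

With p = 0.85, p(1−p) = 0.1275.
n = z²·p(1−p)/E² = 1.28² × 0.1275 / 0.075² = 1.6384 × 0.1275 / 0.005625 ≈ 37.14.
Rounding up gives n = 38.

38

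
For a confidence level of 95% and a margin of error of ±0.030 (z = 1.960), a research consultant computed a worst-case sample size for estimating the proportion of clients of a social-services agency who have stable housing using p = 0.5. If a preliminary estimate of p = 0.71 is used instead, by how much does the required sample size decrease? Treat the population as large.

Conservative (p = 0.5): n = 1.960² × 0.25 / 0.030² ≈ 1067.11 → 1068.
Using p = 0.71: p(1−p) = 0.2059, so n = 1.960² × 0.2059 / 0.030² ≈ 878.87 → 879.
Reduction: 1068 − 879 = 189.

189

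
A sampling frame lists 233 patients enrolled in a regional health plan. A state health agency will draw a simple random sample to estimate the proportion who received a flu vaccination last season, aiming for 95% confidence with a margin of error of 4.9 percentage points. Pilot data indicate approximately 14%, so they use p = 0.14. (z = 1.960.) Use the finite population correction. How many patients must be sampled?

106

Unadjusted: n₀ = 1.960² × 0.14 × 0.86 / 0.049² ≈ 192.64, so n₀ = 193.
Finite population correction with N = 233: n = n₀ / (1 + (n₀−1)/N) = 193 / (1 + 192/233) = 193 / 1.8240 ≈ 105.81.
Rounding up, n = 106.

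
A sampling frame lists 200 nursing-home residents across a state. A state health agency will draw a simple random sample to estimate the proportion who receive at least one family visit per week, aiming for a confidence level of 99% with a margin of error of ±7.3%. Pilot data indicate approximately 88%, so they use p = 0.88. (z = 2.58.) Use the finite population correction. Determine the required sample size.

Unadjusted: n₀ = 2.58² × 0.88 × 0.12 / 0.073² ≈ 131.90, so n₀ = 132.
Finite population correction with N = 200: n = n₀ / (1 + (n₀−1)/N) = 132 / (1 + 131/200) = 132 / 1.6550 ≈ 79.76.
Rounding up, n = 80.

80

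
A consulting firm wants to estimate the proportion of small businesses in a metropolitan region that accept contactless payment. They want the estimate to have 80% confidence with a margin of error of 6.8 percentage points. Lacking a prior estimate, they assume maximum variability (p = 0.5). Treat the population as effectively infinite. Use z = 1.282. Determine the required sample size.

With p = 0.5, p(1−p) = 0.25.
n = z²·p(1−p)/E² = 1.282² × 0.2500 / 0.068² = 1.6435 × 0.2500 / 0.004624 ≈ 88.86.
Rounding up gives n = 89.

89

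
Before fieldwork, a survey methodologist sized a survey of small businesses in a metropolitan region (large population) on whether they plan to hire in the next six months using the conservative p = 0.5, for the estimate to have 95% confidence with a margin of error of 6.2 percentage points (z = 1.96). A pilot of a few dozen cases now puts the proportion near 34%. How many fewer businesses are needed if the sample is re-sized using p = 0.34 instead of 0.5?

Conservative (p = 0.5): n = 1.96² × 0.25 / 0.062² ≈ 249.84 → 250.
Using p = 0.34: p(1−p) = 0.2244, so n = 1.96² × 0.2244 / 0.062² ≈ 224.26 → 225.
Reduction: 250 − 225 = 25.

25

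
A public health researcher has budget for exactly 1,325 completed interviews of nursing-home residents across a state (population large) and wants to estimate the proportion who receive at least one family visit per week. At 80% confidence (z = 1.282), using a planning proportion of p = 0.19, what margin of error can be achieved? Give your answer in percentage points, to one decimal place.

SE(p̂) = √[p(1−p)/n] = √[0.1539/1325] = 0.01078.
E = z × SE = 1.282 × 0.01078 = 0.01382, or 1.4 percentage points.

1.4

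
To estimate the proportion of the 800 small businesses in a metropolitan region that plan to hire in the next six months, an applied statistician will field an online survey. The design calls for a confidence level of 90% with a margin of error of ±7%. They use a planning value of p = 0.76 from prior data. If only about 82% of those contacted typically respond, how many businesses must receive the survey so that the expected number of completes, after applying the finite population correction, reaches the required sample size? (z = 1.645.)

110

Completed interviews needed (unadjusted): n₀ = 1.645² × 0.1824 / 0.070² ≈ 100.73 → 101.
FPC for N = 800: n = 101 / (1 + 100/800) = 101 / 1.1250 ≈ 89.78 → 90.
At an 82% response rate, contacts needed = 90 / 0.82 ≈ 109.76 → 110.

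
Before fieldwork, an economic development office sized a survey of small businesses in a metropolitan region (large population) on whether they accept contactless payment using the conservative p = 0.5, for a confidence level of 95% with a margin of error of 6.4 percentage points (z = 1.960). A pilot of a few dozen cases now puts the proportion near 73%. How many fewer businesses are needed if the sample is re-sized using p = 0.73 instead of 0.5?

50

Conservative (p = 0.5): n = 1.960² × 0.25 / 0.064² ≈ 234.47 → 235.
Using p = 0.73: p(1−p) = 0.1971, so n = 1.960² × 0.1971 / 0.064² ≈ 184.86 → 185.
Reduction: 235 − 185 = 50.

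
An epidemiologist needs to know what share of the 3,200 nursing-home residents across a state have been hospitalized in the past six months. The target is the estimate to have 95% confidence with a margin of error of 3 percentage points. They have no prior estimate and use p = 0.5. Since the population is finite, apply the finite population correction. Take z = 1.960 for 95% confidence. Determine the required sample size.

Unadjusted: n₀ = 1.960² × 0.50 × 0.50 / 0.030² ≈ 1067.11, so n₀ = 1068.
Finite population correction with N = 3,200: n = n₀ / (1 + (n₀−1)/N) = 1068 / (1 + 1067/3200) = 1068 / 1.3334 ≈ 800.94.
Rounding up, n = 801.

801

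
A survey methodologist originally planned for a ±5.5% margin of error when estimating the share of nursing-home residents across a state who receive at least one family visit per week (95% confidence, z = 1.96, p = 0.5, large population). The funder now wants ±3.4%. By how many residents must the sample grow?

513

At ±5.5%: n = 1.96² × 0.2500 / 0.055² ≈ 317.49 → 318.
At ±3.4%: n = 1.96² × 0.2500 / 0.034² ≈ 830.80 → 831.
Additional respondents: 831 − 318 = 513.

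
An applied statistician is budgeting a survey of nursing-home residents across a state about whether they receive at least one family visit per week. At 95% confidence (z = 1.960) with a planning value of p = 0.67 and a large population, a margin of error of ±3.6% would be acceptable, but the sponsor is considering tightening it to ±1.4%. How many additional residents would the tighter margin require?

At ±3.6%: n = 1.960² × 0.2211 / 0.036² ≈ 655.38 → 656.
At ±1.4%: n = 1.960² × 0.2211 / 0.014² ≈ 4333.56 → 4334.
Additional respondents: 4334 − 656 = 3678.

3678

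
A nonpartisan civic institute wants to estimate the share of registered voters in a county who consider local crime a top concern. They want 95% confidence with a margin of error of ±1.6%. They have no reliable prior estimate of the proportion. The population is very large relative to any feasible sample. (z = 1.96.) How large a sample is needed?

With no prior estimate, use p = 0.5, giving p(1−p) = 0.25.
n = z²·p(1−p)/E² = 1.96² × 0.2500 / 0.016² = 3.8416 × 0.2500 / 0.000256 ≈ 3751.56.
Rounding up gives n = 3752.

3752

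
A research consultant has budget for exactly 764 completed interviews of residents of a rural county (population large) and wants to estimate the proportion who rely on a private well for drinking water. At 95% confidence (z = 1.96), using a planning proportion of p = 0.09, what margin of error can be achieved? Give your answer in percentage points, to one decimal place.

2.0

SE(p̂) = √[p(1−p)/n] = √[0.0819/764] = 0.01035.
E = z × SE = 1.96 × 0.01035 = 0.02029, or 2.0 percentage points.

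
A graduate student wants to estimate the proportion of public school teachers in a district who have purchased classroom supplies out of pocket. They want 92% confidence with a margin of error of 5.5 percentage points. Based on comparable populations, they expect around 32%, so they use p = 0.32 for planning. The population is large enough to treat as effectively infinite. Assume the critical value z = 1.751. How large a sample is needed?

221

With p = 0.32, p(1−p) = 0.2176.
n = z²·p(1−p)/E² = 1.751² × 0.2176 / 0.055² = 3.0660 × 0.2176 / 0.003025 ≈ 220.55.
Rounding up gives n = 221.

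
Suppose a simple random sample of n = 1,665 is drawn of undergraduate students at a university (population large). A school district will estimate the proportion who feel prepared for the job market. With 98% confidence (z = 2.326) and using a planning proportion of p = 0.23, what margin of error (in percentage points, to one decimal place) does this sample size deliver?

SE(p̂) = √[p(1−p)/n] = √[0.1771/1665] = 0.01031.
E = z × SE = 2.326 × 0.01031 = 0.02399, or 2.4 percentage points.

2.4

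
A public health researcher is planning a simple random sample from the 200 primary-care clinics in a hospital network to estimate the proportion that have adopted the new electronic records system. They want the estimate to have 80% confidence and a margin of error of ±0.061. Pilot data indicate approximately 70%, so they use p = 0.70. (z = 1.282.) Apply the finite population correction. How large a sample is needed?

64

Unadjusted: n₀ = 1.282² × 0.70 × 0.30 / 0.061² ≈ 92.75, so n₀ = 93.
Finite population correction with N = 200: n = n₀ / (1 + (n₀−1)/N) = 93 / (1 + 92/200) = 93 / 1.4600 ≈ 63.70.
Rounding up, n = 64.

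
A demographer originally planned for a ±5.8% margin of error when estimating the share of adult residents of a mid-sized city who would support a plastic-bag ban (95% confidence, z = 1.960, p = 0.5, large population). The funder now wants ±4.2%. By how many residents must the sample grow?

At ±5.8%: n = 1.960² × 0.2500 / 0.058² ≈ 285.49 → 286.
At ±4.2%: n = 1.960² × 0.2500 / 0.042² ≈ 544.44 → 545.
Additional respondents: 545 − 286 = 259.

259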